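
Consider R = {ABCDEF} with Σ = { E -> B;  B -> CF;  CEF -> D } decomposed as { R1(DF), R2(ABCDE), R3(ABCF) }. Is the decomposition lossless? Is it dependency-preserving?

Lossless test (chase): Rows 2 and 3 agree on B; apply B→CF and equate their CF entries. Row 2 is now all distinguished symbols — the join is lossless.
Dependency preservation: CEF → D is not contained in any single fragment, but the restricted closure of its left-hand side across the fragments still reaches the right-hand side; the remaining FDs each lie inside some fragment. All dependencies are preserved.

lossless and dependency-preserving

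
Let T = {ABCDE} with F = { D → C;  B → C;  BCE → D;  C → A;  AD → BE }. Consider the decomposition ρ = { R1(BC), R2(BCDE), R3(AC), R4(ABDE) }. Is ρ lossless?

Chase test. Columns are ABCDE; row i has aⱼ where attribute j ∈ Ri, else bᵢⱼ.
Initial tableau (one row per fragment):
  row 1: b11 a2 a3 b14 b15
  row 2: b21 a2 a3 a4 a5
  row 3: a1 b32 a3 b34 b35
  row 4: a1 a2 b43 a4 a5
Rows 2 and 4 agree on D; apply D→C and equate their C entries.
Rows 1 and 2 agree on C; apply C→A and equate their A entries.
Rows 1 and 3 agree on C; apply C→A and equate their A entries.
Row 2 is now all distinguished symbols — the join is lossless.

Yes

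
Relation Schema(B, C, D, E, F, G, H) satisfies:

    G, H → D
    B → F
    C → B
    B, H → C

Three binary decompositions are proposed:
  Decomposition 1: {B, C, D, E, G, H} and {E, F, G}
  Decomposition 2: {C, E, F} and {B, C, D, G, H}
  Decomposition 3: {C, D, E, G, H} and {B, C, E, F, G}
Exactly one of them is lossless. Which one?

Decomposition 1: common = {E, G}, closure = {E, G} → lossy.
Decomposition 2: common = {C}, closure = {B, C, F} → lossy.
Decomposition 3: common = {C, E, G}, closure = {B, C, E, F, G} → lossless.

Decomposition 3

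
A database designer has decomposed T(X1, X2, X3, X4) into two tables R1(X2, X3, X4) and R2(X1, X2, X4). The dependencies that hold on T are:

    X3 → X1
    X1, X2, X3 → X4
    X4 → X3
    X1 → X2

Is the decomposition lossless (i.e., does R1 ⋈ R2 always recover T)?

Yes

Common attributes: R1 ∩ R2 = {X2, X4}.
Closure of {X2, X4}: X4 → X3 applies, adding X3; X3 → X1 applies, adding X1. So (X2, X4)⁺ = {X1, X2, X3, X4}.
This closure contains every attribute of R1, so R1 ∩ R2 → R1. The join is lossless.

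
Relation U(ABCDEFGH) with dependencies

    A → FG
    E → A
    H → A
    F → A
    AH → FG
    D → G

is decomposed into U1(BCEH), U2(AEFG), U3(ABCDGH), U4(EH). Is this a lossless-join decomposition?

No

Chase test. Columns are ABCDEFGH; row i has aⱼ where attribute j ∈ Ui, else bᵢⱼ.
Initial tableau (one row per fragment):
  row 1: b11 a2 a3 b14 a5 b16 b17 a8
  row 2: a1 b22 b23 b24 a5 a6 a7 b28
  row 3: a1 a2 a3 a4 b35 b36 a7 a8
  row 4: b41 b42 b43 b44 a5 b46 b47 a8
Rows 2 and 3 agree on A; apply A→FG and equate their FG entries.
Rows 1 and 2 agree on E; apply E→A and equate their A entries.
Rows 1 and 4 agree on E; apply E→A and equate their A entries.
Rows 1 and 3 agree on AH; apply AH→FG and equate their FG entries.
Rows 1 and 4 agree on AH; apply AH→FG and equate their FG entries.
No row becomes fully distinguished — the join is lossy.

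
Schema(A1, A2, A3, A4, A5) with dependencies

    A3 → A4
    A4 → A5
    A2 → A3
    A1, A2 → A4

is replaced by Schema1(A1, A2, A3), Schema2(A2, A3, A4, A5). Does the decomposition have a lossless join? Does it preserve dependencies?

Lossless test: (A2, A3)⁺ = {A2, A3, A4, A5}, which contains all of one fragment — lossless.
Dependency preservation: A1, A2 → A4 is not contained in any single fragment, but the restricted closure of its left-hand side across the fragments still reaches the right-hand side; the remaining FDs each lie inside some fragment. All dependencies are preserved.

lossless and dependency-preserving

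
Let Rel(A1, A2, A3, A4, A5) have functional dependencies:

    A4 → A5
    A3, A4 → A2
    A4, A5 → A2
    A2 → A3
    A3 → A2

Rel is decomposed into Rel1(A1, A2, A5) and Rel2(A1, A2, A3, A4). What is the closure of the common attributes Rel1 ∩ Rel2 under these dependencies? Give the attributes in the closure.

Rel1 ∩ Rel2 = {A1, A2}.
A2 → A3 applies, adding A3
Closure: {A1, A2, A3}.

A1, A2, A3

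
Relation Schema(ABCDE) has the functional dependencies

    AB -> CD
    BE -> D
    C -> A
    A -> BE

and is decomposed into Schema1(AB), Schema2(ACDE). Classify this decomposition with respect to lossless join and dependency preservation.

Lossless test: (A)⁺ = {ABCDE}, which contains all of one fragment — lossless.
Dependency preservation: the restricted closure of {BE} across the fragments never reaches {D}, so BE → D cannot be enforced without a join — not preserved.

lossless but not dependency-preserving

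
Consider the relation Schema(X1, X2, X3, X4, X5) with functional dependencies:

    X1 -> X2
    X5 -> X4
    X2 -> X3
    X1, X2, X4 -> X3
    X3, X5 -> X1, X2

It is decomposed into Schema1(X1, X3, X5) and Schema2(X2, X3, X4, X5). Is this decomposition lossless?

Common attributes: Schema1 ∩ Schema2 = {X3, X5}.
Closure of {X3, X5}: X5 → X4 applies, adding X4; X3, X5 → X1, X2 applies, adding X1, X2. So (X3, X5)⁺ = {X1, X2, X3, X4, X5}.
This closure contains every attribute of Schema1, so Schema1 ∩ Schema2 → Schema1. The join is lossless.

Yes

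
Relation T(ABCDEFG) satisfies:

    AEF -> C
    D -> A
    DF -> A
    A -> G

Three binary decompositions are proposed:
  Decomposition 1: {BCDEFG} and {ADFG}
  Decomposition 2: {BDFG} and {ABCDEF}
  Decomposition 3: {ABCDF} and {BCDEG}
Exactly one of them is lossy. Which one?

Decomposition 3

Decomposition 1: common = {DFG}, closure = {ADFG} → lossless.
Decomposition 2: common = {BDF}, closure = {ABDFG} → lossless.
Decomposition 3: common = {BCD}, closure = {ABCDG} → lossy.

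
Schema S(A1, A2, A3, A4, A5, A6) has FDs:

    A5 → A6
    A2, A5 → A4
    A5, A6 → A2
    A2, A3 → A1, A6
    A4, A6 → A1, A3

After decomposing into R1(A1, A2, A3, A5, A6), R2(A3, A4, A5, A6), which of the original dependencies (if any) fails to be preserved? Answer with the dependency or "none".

Check A4, A6 → A1, A3: no single fragment contains all of {A1, A3, A4, A6}, and the restricted closure of {A4, A6} across the fragments never reaches {A1, A3}.
A5 → A6 is preserved.
A2, A5 → A4 is preserved.
A5, A6 → A2 is preserved.
A2, A3 → A1, A6 is preserved.

A4, A6 → A1, A3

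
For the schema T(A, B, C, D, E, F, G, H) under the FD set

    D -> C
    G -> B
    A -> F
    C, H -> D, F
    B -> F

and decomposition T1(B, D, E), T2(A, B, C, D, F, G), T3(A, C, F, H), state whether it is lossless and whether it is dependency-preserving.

lossy and not dependency-preserving

Lossless test (chase): Rows 1 and 2 agree on D; apply D→C and equate their C entries. Rows 1 and 2 agree on B; apply B→F and equate their F entries. No row becomes fully distinguished — the join is lossy.
Dependency preservation: the restricted closure of {C, H} across the fragments never reaches {D, F}, so C, H → D, F cannot be enforced without a join — not preserved.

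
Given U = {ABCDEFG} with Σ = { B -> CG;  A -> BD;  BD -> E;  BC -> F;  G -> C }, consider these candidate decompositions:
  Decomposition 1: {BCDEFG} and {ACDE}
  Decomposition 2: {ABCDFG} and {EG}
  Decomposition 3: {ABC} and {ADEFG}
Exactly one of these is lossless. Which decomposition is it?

Decomposition 3

Decomposition 1: common = {CDE}, closure = {CDE} → lossy.
Decomposition 2: common = {G}, closure = {CG} → lossy.
Decomposition 3: common = {A}, closure = {ABCDEFG} → lossless.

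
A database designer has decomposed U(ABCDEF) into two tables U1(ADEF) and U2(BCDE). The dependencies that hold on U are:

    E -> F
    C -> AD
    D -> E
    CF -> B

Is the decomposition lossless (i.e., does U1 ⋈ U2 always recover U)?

Common attributes: U1 ∩ U2 = {DE}.
Closure of {DE}: E → F applies, adding F. So (DE)⁺ = {DEF}.
The closure contains neither all of U1 = {ADEF} nor all of U2 = {BCDE}, so the common attributes are not a superkey of either fragment. The join is lossy.

No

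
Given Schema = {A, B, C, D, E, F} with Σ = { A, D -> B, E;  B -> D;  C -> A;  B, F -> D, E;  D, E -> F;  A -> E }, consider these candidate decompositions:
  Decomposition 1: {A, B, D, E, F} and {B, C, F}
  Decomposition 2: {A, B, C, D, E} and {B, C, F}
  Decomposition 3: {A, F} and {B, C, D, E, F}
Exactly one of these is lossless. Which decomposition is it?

Decomposition 2

Decomposition 1: common = {B, F}, closure = {B, D, E, F} → lossy.
Decomposition 2: common = {B, C}, closure = {A, B, C, D, E, F} → lossless.
Decomposition 3: common = {F}, closure = {F} → lossy.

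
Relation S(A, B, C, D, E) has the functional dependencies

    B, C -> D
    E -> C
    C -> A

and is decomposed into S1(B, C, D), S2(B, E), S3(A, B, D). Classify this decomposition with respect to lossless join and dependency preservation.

Lossless test (chase): applying each FD to every pair of rows produces no changes in the tableau, so no row becomes fully distinguished — the join is lossy.
Dependency preservation: the restricted closure of {E} across the fragments never reaches {C}, so E → C cannot be enforced without a join — not preserved.

lossy and not dependency-preserving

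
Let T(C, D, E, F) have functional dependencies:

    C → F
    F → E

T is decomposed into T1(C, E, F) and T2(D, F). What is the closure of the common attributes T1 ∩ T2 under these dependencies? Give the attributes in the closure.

E, F

T1 ∩ T2 = {F}.
F → E applies, adding E
Closure: {E, F}.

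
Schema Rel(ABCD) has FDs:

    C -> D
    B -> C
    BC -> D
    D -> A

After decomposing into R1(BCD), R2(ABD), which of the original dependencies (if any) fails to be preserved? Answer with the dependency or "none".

C → D lies within R1.
B → C lies within R1.
BC → D lies within R1.
D → A lies within R2.
Every dependency is enforceable on the fragments, so the decomposition is dependency-preserving.

none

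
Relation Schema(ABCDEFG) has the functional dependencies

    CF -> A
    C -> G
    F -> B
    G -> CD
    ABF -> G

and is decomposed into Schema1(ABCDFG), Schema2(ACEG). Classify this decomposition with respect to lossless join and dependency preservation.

Lossless test: (ACG)⁺ = {ACDG}, which is a superkey of neither fragment — lossy.
Dependency preservation: every FD's attributes lie within a single fragment, so each can be enforced locally — preserved.

lossy but dependency-preserving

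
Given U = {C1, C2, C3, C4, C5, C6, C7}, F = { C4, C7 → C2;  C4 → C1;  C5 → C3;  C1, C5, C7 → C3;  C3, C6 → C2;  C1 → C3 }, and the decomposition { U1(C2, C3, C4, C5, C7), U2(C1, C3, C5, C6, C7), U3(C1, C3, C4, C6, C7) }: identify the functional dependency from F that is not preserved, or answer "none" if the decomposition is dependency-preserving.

C3, C6 → C2

Check C3, C6 → C2: no single fragment contains all of {C2, C3, C6}, and the restricted closure of {C3, C6} across the fragments never reaches {C2}.
C4, C7 → C2 is preserved.
C4 → C1 is preserved.
C5 → C3 is preserved.
C1, C5, C7 → C3 is preserved.
C1 → C3 is preserved.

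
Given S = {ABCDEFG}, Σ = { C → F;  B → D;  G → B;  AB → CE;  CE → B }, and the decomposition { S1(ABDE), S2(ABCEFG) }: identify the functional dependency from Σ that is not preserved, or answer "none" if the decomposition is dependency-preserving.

none

C → F lies within S2.
B → D lies within S1.
G → B lies within S2.
AB → CE lies within S2.
CE → B lies within S2.
Every dependency is enforceable on the fragments, so the decomposition is dependency-preserving.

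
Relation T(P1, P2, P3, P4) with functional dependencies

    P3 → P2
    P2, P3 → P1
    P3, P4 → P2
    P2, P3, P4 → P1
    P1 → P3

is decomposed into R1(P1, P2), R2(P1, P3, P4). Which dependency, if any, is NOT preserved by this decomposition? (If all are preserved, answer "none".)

none

P3 → P2: restricted closure across fragments reaches P2.
P2, P3 → P1: restricted closure across fragments reaches P1.
P3, P4 → P2: restricted closure across fragments reaches P2.
P2, P3, P4 → P1: restricted closure across fragments reaches P1.
P1 → P3 lies within R2.
Every dependency is enforceable on the fragments, so the decomposition is dependency-preserving.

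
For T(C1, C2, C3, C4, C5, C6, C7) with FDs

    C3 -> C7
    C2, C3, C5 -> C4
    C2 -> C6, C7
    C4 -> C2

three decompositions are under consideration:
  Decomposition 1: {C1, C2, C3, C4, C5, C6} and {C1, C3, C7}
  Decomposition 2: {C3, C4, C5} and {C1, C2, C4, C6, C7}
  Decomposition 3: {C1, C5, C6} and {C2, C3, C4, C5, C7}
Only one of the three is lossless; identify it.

Decomposition 1

Decomposition 1: common = {C1, C3}, closure = {C1, C3, C7} → lossless.
Decomposition 2: common = {C4}, closure = {C2, C4, C6, C7} → lossy.
Decomposition 3: common = {C5}, closure = {C5} → lossy.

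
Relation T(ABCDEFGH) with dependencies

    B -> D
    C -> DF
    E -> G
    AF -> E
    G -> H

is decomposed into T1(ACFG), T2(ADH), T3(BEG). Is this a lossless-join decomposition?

No

Chase test. Columns are ABCDEFGH; row i has aⱼ where attribute j ∈ Ti, else bᵢⱼ.
Initial tableau (one row per fragment):
  row 1: a1 b12 a3 b14 b15 a6 a7 b18
  row 2: a1 b22 b23 a4 b25 b26 b27 a8
  row 3: b31 a2 b33 b34 a5 b36 a7 b38
Rows 1 and 3 agree on G; apply G→H and equate their H entries.
No row becomes fully distinguished — the join is lossy.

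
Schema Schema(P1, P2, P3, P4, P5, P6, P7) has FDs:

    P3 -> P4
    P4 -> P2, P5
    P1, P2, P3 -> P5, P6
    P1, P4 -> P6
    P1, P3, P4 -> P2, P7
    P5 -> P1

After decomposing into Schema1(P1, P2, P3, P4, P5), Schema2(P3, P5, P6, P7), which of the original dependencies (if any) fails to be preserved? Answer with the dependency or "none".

P1, P4 -> P6

Check P1, P4 → P6: no single fragment contains all of {P1, P4, P6}, and the restricted closure of {P1, P4} across the fragments never reaches {P6}.
P3 → P4 is preserved.
P4 → P2, P5 is preserved.
P1, P2, P3 → P5, P6 is preserved.
P1, P3, P4 → P2, P7 is preserved.
P5 → P1 is preserved.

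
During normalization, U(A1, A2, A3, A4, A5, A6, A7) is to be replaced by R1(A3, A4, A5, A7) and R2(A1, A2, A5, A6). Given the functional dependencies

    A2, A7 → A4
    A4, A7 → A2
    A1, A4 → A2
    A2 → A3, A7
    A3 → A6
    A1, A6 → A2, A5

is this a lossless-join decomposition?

Common attributes: R1 ∩ R2 = {A5}.
No dependency enlarges {A5}, so (A5)⁺ = {A5}.
The closure contains neither all of R1 = {A3, A4, A5, A7} nor all of R2 = {A1, A2, A5, A6}, so the common attributes are not a superkey of either fragment. The join is lossy.

No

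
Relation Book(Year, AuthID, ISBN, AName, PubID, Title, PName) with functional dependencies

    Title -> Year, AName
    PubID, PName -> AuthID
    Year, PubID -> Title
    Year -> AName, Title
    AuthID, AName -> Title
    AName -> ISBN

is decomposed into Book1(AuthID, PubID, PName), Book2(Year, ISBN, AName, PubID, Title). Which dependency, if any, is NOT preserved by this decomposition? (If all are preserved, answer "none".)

AuthID, AName -> Title

Check AuthID, AName → Title: no single fragment contains all of {AuthID, AName, Title}, and the restricted closure of {AuthID, AName} across the fragments never reaches {Title}.
Title → Year, AName is preserved.
PubID, PName → AuthID is preserved.
Year, PubID → Title is preserved.
Year → AName, Title is preserved.
AName → ISBN is preserved.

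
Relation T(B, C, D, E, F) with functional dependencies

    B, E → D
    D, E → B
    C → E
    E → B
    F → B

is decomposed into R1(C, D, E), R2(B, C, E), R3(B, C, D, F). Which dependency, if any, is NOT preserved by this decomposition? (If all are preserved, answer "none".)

B, E → D: restricted closure across fragments reaches D.
D, E → B: restricted closure across fragments reaches B.
C → E lies within R1.
E → B lies within R2.
F → B lies within R3.
Every dependency is enforceable on the fragments, so the decomposition is dependency-preserving.

none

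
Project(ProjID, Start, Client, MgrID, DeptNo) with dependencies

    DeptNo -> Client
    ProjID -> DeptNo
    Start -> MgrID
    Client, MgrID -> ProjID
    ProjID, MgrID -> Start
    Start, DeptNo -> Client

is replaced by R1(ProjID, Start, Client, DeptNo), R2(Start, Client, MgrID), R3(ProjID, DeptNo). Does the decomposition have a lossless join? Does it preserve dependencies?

Lossless test (chase): Rows 1 and 3 agree on DeptNo; apply DeptNo→Client and equate their Client entries. Rows 1 and 2 agree on Start; apply Start→MgrID and equate their MgrID entries. Rows 1 and 2 agree on Client, MgrID; apply Client, MgrID→ProjID and equate their ProjID entries. Rows 1 and 2 agree on ProjID; apply ProjID→DeptNo and equate their DeptNo entries. Row 1 is now all distinguished symbols — the join is lossless.
Dependency preservation: Client, MgrID → ProjID; ProjID, MgrID → Start are not contained in any single fragment, but the restricted closure of each left-hand side across the fragments still reaches the right-hand side; the remaining FDs each lie inside some fragment. All dependencies are preserved.

lossless and dependency-preserving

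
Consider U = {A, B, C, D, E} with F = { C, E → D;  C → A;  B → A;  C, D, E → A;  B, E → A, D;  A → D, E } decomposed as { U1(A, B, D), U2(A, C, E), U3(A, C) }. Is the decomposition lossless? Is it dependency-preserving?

lossy but dependency-preserving

Lossless test (chase): Rows 1 and 2 agree on A; apply A→D, E and equate their D, E entries. Rows 1 and 3 agree on A; apply A→D, E and equate their D, E entries. No row becomes fully distinguished — the join is lossy.
Dependency preservation: C, E → D; C, D, E → A; B, E → A, D; A → D, E are not contained in any single fragment, but the restricted closure of each left-hand side across the fragments still reaches the right-hand side; the remaining FDs each lie inside some fragment. All dependencies are preserved.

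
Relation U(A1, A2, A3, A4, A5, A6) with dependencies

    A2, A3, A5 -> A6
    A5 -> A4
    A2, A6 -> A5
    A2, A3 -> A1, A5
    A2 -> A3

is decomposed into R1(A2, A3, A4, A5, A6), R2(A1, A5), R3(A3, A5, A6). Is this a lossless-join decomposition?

Chase test. Columns are A1, A2, A3, A4, A5, A6; row i has aⱼ where attribute j ∈ Ri, else bᵢⱼ.
Initial tableau (one row per fragment):
  row 1: b11 a2 a3 a4 a5 a6
  row 2: a1 b22 b23 b24 a5 b26
  row 3: b31 b32 a3 b34 a5 a6
Rows 1 and 2 agree on A5; apply A5→A4 and equate their A4 entries.
Rows 1 and 3 agree on A5; apply A5→A4 and equate their A4 entries.
No row becomes fully distinguished — the join is lossy.

No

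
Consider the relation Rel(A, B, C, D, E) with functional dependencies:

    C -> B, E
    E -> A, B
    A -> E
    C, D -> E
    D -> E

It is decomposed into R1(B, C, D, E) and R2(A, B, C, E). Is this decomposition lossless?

Yes

Common attributes: R1 ∩ R2 = {B, C, E}.
Closure of {B, C, E}: E → A, B applies, adding A. So (B, C, E)⁺ = {A, B, C, E}.
This closure contains every attribute of R2, so R1 ∩ R2 → R2. The join is lossless.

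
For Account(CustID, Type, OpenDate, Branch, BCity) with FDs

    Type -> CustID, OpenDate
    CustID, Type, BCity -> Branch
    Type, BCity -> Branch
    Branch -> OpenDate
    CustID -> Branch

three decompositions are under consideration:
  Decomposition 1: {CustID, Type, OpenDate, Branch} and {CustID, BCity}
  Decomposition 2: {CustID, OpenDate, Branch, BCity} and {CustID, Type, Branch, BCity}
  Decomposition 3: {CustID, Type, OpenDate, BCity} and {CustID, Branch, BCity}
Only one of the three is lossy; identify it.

Decomposition 1: common = {CustID}, closure = {CustID, OpenDate, Branch} → lossy.
Decomposition 2: common = {CustID, Branch, BCity}, closure = {CustID, OpenDate, Branch, BCity} → lossless.
Decomposition 3: common = {CustID, BCity}, closure = {CustID, OpenDate, Branch, BCity} → lossless.

Decomposition 1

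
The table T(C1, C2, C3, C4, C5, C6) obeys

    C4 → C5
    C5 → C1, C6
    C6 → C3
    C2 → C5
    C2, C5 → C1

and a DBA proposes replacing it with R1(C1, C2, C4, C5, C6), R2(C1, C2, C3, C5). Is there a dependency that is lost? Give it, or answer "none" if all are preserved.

C6 → C3

Check C6 → C3: no single fragment contains all of {C3, C6}, and the restricted closure of {C6} across the fragments never reaches {C3}.
C4 → C5 is preserved.
C5 → C1, C6 is preserved.
C2 → C5 is preserved.
C2, C5 → C1 is preserved.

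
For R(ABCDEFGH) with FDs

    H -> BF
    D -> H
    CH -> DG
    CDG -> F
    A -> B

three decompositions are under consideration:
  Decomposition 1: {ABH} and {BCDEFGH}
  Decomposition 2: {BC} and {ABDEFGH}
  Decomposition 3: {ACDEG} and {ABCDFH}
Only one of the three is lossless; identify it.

Decomposition 3

Decomposition 1: common = {BH}, closure = {BFH} → lossy.
Decomposition 2: common = {B}, closure = {B} → lossy.
Decomposition 3: common = {ACD}, closure = {ABCDFGH} → lossless.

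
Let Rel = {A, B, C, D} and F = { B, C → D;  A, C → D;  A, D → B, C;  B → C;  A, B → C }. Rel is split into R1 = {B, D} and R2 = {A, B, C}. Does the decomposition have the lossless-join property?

Yes

Common attributes: R1 ∩ R2 = {B}.
Closure of {B}: B → C applies, adding C; B, C → D applies, adding D. So (B)⁺ = {B, C, D}.
This closure contains every attribute of R1, so R1 ∩ R2 → R1. The join is lossless.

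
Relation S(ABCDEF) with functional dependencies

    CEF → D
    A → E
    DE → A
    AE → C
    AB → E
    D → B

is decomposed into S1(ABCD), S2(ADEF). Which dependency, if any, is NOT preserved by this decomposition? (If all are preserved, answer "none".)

CEF → D

Check CEF → D: no single fragment contains all of {CDEF}, and the restricted closure of {CEF} across the fragments never reaches {D}.
A → E is preserved.
DE → A is preserved.
AE → C is preserved.
AB → E is preserved.
D → B is preserved.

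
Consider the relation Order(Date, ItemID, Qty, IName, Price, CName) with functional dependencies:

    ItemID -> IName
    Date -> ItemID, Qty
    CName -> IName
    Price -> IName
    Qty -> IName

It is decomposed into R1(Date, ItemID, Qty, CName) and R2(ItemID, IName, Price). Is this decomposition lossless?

Common attributes: R1 ∩ R2 = {ItemID}.
Closure of {ItemID}: ItemID → IName applies, adding IName. So (ItemID)⁺ = {ItemID, IName}.
The closure contains neither all of R1 = {Date, ItemID, Qty, CName} nor all of R2 = {ItemID, IName, Price}, so the common attributes are not a superkey of either fragment. The join is lossy.

No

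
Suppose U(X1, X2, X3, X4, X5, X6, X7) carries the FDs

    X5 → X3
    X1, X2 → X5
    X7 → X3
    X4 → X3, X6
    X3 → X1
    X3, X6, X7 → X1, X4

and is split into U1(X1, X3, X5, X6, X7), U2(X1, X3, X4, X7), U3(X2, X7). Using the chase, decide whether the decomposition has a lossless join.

Chase test. Columns are X1, X2, X3, X4, X5, X6, X7; row i has aⱼ where attribute j ∈ Ui, else bᵢⱼ.
Initial tableau (one row per fragment):
  row 1: a1 b12 a3 b14 a5 a6 a7
  row 2: a1 b22 a3 a4 b25 b26 a7
  row 3: b31 a2 b33 b34 b35 b36 a7
Rows 1 and 3 agree on X7; apply X7→X3 and equate their X3 entries.
Rows 1 and 3 agree on X3; apply X3→X1 and equate their X1 entries.
No row becomes fully distinguished — the join is lossy.

No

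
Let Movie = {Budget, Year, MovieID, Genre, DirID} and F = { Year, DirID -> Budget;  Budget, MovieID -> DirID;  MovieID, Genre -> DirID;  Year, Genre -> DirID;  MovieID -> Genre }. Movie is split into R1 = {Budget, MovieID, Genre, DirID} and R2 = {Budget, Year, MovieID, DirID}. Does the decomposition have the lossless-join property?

Yes

Common attributes: R1 ∩ R2 = {Budget, MovieID, DirID}.
Closure of {Budget, MovieID, DirID}: MovieID → Genre applies, adding Genre. So (Budget, MovieID, DirID)⁺ = {Budget, MovieID, Genre, DirID}.
This closure contains every attribute of R1, so R1 ∩ R2 → R1. The join is lossless.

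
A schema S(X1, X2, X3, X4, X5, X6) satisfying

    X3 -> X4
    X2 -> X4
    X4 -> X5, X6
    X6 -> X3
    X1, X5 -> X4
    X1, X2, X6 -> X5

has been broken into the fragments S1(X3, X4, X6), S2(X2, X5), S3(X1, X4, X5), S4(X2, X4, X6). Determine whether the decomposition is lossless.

No

Chase test. Columns are X1, X2, X3, X4, X5, X6; row i has aⱼ where attribute j ∈ Si, else bᵢⱼ.
Initial tableau (one row per fragment):
  row 1: b11 b12 a3 a4 b15 a6
  row 2: b21 a2 b23 b24 a5 b26
  row 3: a1 b32 b33 a4 a5 b36
  row 4: b41 a2 b43 a4 b45 a6
Rows 2 and 4 agree on X2; apply X2→X4 and equate their X4 entries.
Rows 1 and 2 agree on X4; apply X4→X5, X6 and equate their X5, X6 entries.
Rows 1 and 3 agree on X4; apply X4→X5, X6 and equate their X5, X6 entries.
Rows 1 and 4 agree on X4; apply X4→X5, X6 and equate their X5, X6 entries.
Rows 1 and 2 agree on X6; apply X6→X3 and equate their X3 entries.
Rows 1 and 3 agree on X6; apply X6→X3 and equate their X3 entries.
Rows 1 and 4 agree on X6; apply X6→X3 and equate their X3 entries.
No row becomes fully distinguished — the join is lossy.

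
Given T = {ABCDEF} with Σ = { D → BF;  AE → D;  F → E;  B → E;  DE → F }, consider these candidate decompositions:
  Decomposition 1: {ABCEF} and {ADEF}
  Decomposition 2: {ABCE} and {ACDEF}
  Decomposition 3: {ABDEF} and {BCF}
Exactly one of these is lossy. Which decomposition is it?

Decomposition 1: common = {AEF}, closure = {ABDEF} → lossless.
Decomposition 2: common = {ACE}, closure = {ABCDEF} → lossless.
Decomposition 3: common = {BF}, closure = {BEF} → lossy.

Decomposition 3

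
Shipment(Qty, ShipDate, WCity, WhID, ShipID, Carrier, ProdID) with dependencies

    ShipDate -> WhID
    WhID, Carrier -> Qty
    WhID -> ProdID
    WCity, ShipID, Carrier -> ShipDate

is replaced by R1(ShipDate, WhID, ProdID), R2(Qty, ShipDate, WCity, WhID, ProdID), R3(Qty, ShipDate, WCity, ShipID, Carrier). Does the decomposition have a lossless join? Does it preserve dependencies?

Lossless test (chase): Rows 1 and 3 agree on ShipDate; apply ShipDate→WhID and equate their WhID entries. Rows 1 and 3 agree on WhID; apply WhID→ProdID and equate their ProdID entries. Row 3 is now all distinguished symbols — the join is lossless.
Dependency preservation: the restricted closure of {WhID, Carrier} across the fragments never reaches {Qty}, so WhID, Carrier → Qty cannot be enforced without a join — not preserved.

lossless but not dependency-preserving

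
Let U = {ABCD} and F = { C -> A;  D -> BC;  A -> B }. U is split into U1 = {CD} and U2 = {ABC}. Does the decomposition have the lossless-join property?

Yes

Common attributes: U1 ∩ U2 = {C}.
Closure of {C}: C → A applies, adding A; A → B applies, adding B. So (C)⁺ = {ABC}.
This closure contains every attribute of U2, so U1 ∩ U2 → U2. The join is lossless.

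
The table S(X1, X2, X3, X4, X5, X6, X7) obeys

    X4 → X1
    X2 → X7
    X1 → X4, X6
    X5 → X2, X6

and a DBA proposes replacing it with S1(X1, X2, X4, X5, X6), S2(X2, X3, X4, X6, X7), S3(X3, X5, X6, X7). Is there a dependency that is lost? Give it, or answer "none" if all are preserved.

none

X4 → X1 lies within S1.
X2 → X7 lies within S2.
X1 → X4, X6 lies within S1.
X5 → X2, X6 lies within S1.
Every dependency is enforceable on the fragments, so the decomposition is dependency-preserving.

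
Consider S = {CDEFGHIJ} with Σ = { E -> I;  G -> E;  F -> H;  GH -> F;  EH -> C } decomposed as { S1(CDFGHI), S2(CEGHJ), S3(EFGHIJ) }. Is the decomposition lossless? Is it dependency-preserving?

lossy but dependency-preserving

Lossless test (chase): Rows 2 and 3 agree on E; apply E→I and equate their I entries. Rows 1 and 2 agree on G; apply G→E and equate their E entries. Rows 1 and 2 agree on GH; apply GH→F and equate their F entries. Rows 1 and 3 agree on EH; apply EH→C and equate their C entries. No row becomes fully distinguished — the join is lossy.
Dependency preservation: every FD's attributes lie within a single fragment, so each can be enforced locally — preserved.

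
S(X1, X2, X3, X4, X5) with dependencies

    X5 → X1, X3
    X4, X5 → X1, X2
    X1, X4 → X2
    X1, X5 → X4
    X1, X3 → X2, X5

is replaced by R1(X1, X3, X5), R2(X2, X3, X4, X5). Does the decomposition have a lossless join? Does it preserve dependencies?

lossless but not dependency-preserving

Lossless test: (X3, X5)⁺ = {X1, X2, X3, X4, X5}, which contains all of one fragment — lossless.
Dependency preservation: the restricted closure of {X1, X4} across the fragments never reaches {X2}, so X1, X4 → X2 cannot be enforced without a join — not preserved.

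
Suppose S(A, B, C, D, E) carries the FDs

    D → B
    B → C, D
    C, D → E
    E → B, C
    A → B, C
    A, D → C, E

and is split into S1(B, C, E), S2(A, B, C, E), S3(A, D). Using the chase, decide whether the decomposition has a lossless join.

Chase test. Columns are A, B, C, D, E; row i has aⱼ where attribute j ∈ Si, else bᵢⱼ.
Initial tableau (one row per fragment):
  row 1: b11 a2 a3 b14 a5
  row 2: a1 a2 a3 b24 a5
  row 3: a1 b32 b33 a4 b35
Rows 1 and 2 agree on B; apply B→C, D and equate their C, D entries.
Rows 2 and 3 agree on A; apply A→B, C and equate their B, C entries.
Rows 1 and 3 agree on B; apply B→C, D and equate their C, D entries.
Rows 1 and 3 agree on C, D; apply C, D→E and equate their E entries.
Row 2 is now all distinguished symbols — the join is lossless.

Yes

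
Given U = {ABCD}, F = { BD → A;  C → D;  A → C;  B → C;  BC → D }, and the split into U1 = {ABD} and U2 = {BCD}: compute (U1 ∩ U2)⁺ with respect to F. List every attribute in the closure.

U1 ∩ U2 = {BD}.
BD → A applies, adding A
A → C applies, adding C
Closure: {ABCD}.

ABCD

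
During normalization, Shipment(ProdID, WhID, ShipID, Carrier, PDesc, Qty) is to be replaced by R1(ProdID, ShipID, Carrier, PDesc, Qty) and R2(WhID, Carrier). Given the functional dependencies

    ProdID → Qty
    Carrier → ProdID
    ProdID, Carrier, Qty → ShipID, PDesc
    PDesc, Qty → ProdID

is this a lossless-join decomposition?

Common attributes: R1 ∩ R2 = {Carrier}.
Closure of {Carrier}: Carrier → ProdID applies, adding ProdID; ProdID → Qty applies, adding Qty; ProdID, Carrier, Qty → ShipID, PDesc applies, adding ShipID, PDesc. So (Carrier)⁺ = {ProdID, ShipID, Carrier, PDesc, Qty}.
This closure contains every attribute of R1, so R1 ∩ R2 → R1. The join is lossless.

Yes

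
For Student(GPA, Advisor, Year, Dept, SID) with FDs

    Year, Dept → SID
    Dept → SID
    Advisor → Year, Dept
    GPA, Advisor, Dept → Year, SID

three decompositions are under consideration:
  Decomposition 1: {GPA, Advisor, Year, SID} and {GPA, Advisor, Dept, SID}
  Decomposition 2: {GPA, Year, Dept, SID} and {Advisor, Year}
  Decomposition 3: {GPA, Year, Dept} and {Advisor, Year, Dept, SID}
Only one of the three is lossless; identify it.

Decomposition 1

Decomposition 1: common = {GPA, Advisor, SID}, closure = {GPA, Advisor, Year, Dept, SID} → lossless.
Decomposition 2: common = {Year}, closure = {Year} → lossy.
Decomposition 3: common = {Year, Dept}, closure = {Year, Dept, SID} → lossy.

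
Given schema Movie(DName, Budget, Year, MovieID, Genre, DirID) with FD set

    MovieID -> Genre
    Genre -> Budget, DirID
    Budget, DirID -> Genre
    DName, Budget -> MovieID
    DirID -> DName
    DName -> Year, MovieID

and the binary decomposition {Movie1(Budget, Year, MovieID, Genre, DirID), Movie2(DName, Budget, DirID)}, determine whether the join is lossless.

Yes

Common attributes: Movie1 ∩ Movie2 = {Budget, DirID}.
Closure of {Budget, DirID}: Budget, DirID → Genre applies, adding Genre; DirID → DName applies, adding DName; DName → Year, MovieID applies, adding Year, MovieID. So (Budget, DirID)⁺ = {DName, Budget, Year, MovieID, Genre, DirID}.
This closure contains every attribute of Movie1, so Movie1 ∩ Movie2 → Movie1. The join is lossless.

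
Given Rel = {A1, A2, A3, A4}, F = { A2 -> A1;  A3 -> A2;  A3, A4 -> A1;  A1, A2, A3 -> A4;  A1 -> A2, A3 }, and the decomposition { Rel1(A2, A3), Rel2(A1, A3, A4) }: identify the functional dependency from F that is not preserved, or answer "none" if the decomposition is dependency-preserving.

A2 → A1: restricted closure across fragments reaches A1.
A3 → A2 lies within Rel1.
A3, A4 → A1 lies within Rel2.
A1, A2, A3 → A4: restricted closure across fragments reaches A4.
A1 → A2, A3: restricted closure across fragments reaches A2, A3.
Every dependency is enforceable on the fragments, so the decomposition is dependency-preserving.

none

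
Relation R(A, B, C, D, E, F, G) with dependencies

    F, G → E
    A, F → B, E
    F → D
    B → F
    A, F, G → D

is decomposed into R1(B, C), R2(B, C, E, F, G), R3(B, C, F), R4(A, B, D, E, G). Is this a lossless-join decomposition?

No

Chase test. Columns are A, B, C, D, E, F, G; row i has aⱼ where attribute j ∈ Ri, else bᵢⱼ.
Initial tableau (one row per fragment):
  row 1: b11 a2 a3 b14 b15 b16 b17
  row 2: b21 a2 a3 b24 a5 a6 a7
  row 3: b31 a2 a3 b34 b35 a6 b37
  row 4: a1 a2 b43 a4 a5 b46 a7
Rows 2 and 3 agree on F; apply F→D and equate their D entries.
Rows 1 and 2 agree on B; apply B→F and equate their F entries.
Rows 1 and 4 agree on B; apply B→F and equate their F entries.
Rows 1 and 2 agree on F; apply F→D and equate their D entries.
Rows 1 and 4 agree on F; apply F→D and equate their D entries.
No row becomes fully distinguished — the join is lossy.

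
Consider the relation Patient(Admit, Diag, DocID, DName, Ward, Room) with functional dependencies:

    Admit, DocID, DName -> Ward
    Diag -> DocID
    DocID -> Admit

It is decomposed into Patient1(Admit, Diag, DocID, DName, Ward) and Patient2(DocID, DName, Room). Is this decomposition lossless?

Common attributes: Patient1 ∩ Patient2 = {DocID, DName}.
Closure of {DocID, DName}: DocID → Admit applies, adding Admit; Admit, DocID, DName → Ward applies, adding Ward. So (DocID, DName)⁺ = {Admit, DocID, DName, Ward}.
The closure contains neither all of Patient1 = {Admit, Diag, DocID, DName, Ward} nor all of Patient2 = {DocID, DName, Room}, so the common attributes are not a superkey of either fragment. The join is lossy.

No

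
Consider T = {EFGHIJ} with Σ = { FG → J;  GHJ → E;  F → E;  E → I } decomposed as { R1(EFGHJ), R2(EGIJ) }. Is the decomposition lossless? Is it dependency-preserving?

Lossless test: (EGJ)⁺ = {EGIJ}, which contains all of one fragment — lossless.
Dependency preservation: every FD's attributes lie within a single fragment, so each can be enforced locally — preserved.

lossless and dependency-preserving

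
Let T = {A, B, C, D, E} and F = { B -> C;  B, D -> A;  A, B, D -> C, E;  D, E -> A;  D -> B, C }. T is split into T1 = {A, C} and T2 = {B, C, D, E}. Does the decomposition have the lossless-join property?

No

Common attributes: T1 ∩ T2 = {C}.
No dependency enlarges {C}, so (C)⁺ = {C}.
The closure contains neither all of T1 = {A, C} nor all of T2 = {B, C, D, E}, so the common attributes are not a superkey of either fragment. The join is lossy.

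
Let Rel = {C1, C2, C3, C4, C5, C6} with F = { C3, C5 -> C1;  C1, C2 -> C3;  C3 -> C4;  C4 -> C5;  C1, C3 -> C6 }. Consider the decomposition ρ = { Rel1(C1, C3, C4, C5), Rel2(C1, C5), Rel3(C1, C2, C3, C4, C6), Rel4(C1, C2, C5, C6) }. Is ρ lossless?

Yes

Chase test. Columns are C1, C2, C3, C4, C5, C6; row i has aⱼ where attribute j ∈ Reli, else bᵢⱼ.
Initial tableau (one row per fragment):
  row 1: a1 b12 a3 a4 a5 b16
  row 2: a1 b22 b23 b24 a5 b26
  row 3: a1 a2 a3 a4 b35 a6
  row 4: a1 a2 b43 b44 a5 a6
Rows 3 and 4 agree on C1, C2; apply C1, C2→C3 and equate their C3 entries.
Rows 1 and 4 agree on C3; apply C3→C4 and equate their C4 entries.
Rows 1 and 3 agree on C4; apply C4→C5 and equate their C5 entries.
Rows 1 and 3 agree on C1, C3; apply C1, C3→C6 and equate their C6 entries.
Row 3 is now all distinguished symbols — the join is lossless.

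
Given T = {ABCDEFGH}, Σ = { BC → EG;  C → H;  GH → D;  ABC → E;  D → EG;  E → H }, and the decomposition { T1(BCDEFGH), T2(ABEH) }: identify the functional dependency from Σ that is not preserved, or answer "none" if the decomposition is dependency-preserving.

BC → EG lies within T1.
C → H lies within T1.
GH → D lies within T1.
ABC → E: restricted closure across fragments reaches E.
D → EG lies within T1.
E → H lies within T1.
Every dependency is enforceable on the fragments, so the decomposition is dependency-preserving.

none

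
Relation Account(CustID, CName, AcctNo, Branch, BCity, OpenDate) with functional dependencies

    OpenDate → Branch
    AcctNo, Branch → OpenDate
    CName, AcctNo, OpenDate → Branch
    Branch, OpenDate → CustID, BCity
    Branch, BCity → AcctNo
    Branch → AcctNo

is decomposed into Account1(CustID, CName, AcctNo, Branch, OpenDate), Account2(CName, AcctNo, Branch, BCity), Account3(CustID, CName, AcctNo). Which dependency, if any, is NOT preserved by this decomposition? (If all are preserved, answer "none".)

none

OpenDate → Branch lies within Account1.
AcctNo, Branch → OpenDate lies within Account1.
CName, AcctNo, OpenDate → Branch lies within Account1.
Branch, OpenDate → CustID, BCity: restricted closure across fragments reaches CustID, BCity.
Branch, BCity → AcctNo lies within Account2.
Branch → AcctNo lies within Account1.
Every dependency is enforceable on the fragments, so the decomposition is dependency-preserving.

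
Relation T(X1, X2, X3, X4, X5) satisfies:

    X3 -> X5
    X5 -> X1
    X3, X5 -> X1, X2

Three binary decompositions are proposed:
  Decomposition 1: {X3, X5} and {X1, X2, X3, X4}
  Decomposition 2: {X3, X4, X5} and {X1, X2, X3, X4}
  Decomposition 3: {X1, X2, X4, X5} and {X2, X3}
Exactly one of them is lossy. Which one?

Decomposition 3

Decomposition 1: common = {X3}, closure = {X1, X2, X3, X5} → lossless.
Decomposition 2: common = {X3, X4}, closure = {X1, X2, X3, X4, X5} → lossless.
Decomposition 3: common = {X2}, closure = {X2} → lossy.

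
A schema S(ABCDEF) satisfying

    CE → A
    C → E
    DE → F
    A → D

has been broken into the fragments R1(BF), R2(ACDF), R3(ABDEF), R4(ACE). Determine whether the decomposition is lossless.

Chase test. Columns are ABCDEF; row i has aⱼ where attribute j ∈ Ri, else bᵢⱼ.
Initial tableau (one row per fragment):
  row 1: b11 a2 b13 b14 b15 a6
  row 2: a1 b22 a3 a4 b25 a6
  row 3: a1 a2 b33 a4 a5 a6
  row 4: a1 b42 a3 b44 a5 b46
Rows 2 and 4 agree on C; apply C→E and equate their E entries.
Rows 2 and 4 agree on A; apply A→D and equate their D entries.
Rows 2 and 4 agree on DE; apply DE→F and equate their F entries.
No row becomes fully distinguished — the join is lossy.

No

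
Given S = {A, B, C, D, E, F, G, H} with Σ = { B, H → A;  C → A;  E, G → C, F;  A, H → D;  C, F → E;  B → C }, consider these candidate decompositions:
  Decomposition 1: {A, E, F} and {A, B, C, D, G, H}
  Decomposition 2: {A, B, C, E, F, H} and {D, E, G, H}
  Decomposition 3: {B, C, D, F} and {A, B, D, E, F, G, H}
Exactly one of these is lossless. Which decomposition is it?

Decomposition 3

Decomposition 1: common = {A}, closure = {A} → lossy.
Decomposition 2: common = {E, H}, closure = {E, H} → lossy.
Decomposition 3: common = {B, D, F}, closure = {A, B, C, D, E, F} → lossless.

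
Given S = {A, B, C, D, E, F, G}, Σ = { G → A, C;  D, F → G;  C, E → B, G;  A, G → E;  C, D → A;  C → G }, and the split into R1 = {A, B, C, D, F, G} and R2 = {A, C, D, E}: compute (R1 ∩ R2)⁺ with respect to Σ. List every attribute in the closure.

R1 ∩ R2 = {A, C, D}.
C → G applies, adding G
A, G → E applies, adding E
C, E → B, G applies, adding B
Closure: {A, B, C, D, E, G}.

A, B, C, D, E, G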